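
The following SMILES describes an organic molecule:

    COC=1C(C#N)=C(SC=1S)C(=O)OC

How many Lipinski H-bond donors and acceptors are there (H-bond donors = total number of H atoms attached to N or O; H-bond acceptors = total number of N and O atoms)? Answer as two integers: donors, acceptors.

Donors: find every N or O and count the H atoms it carries.
  atom 2 (O): bond orders sum to 2 → 0 H
  atom 6 (N): bond orders sum to 3 → 0 H
  atom 12 (O): bond orders sum to 2 → 0 H
  atom 13 (O): bond orders sum to 2 → 0 H
Lipinski HBD = 0.
Acceptors: N atoms = 1, O atoms = 3 → HBA = 4.

0, 4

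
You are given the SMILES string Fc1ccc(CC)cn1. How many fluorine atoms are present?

1

Scan the SMILES for F atoms (remember two-letter symbols like Cl and Br are single atoms).
Fluorine count: 1.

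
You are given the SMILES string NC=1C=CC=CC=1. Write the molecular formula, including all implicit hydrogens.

C6H7N

Walk through each heavy atom and fill implicit hydrogens from standard valence (C 4, N 3, O 2, S 2, halogen 1):
  atom 1: N, bond orders sum to 1 (valence 3) → 2 H
  atom 2: C, bond orders sum to 4 (valence 4) → 0 H
  atom 3: C, bond orders sum to 3 (valence 4) → 1 H
  atom 4: C, bond orders sum to 3 (valence 4) → 1 H
  atom 5: C, bond orders sum to 3 (valence 4) → 1 H
  atom 6: C, bond orders sum to 3 (valence 4) → 1 H
  atom 7: C, bond orders sum to 3 (valence 4) → 1 H
Totals → C:6, H:7, N:1.
In Hill order: C6H7N.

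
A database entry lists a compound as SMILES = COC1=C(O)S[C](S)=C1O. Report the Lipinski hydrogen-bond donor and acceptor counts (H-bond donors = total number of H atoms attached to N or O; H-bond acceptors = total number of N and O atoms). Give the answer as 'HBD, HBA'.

Donors: find every N or O and count the H atoms it carries.
  atom 2 (O): bond orders sum to 2 → 0 H
  atom 5 (O): bond orders sum to 1 → 1 H
  atom 10 (O): bond orders sum to 1 → 1 H
Lipinski HBD = 2.
Acceptors: N atoms = 0, O atoms = 3 → HBA = 3.

2, 3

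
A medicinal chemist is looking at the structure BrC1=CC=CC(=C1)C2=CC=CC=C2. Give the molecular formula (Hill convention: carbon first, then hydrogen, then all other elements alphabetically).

C12H9Br

Walk through each heavy atom and fill implicit hydrogens from standard valence (C 4, N 3, O 2, S 2, halogen 1):
  atom 1: Br (halogen, monovalent) → 0 H
  atom 2: C, bond orders sum to 4 (valence 4) → 0 H
  atom 3: C, bond orders sum to 3 (valence 4) → 1 H
  atom 4: C, bond orders sum to 3 (valence 4) → 1 H
  atom 5: C, bond orders sum to 3 (valence 4) → 1 H
  atom 6: C, bond orders sum to 4 (valence 4) → 0 H
  atom 7: C, bond orders sum to 3 (valence 4) → 1 H
  atom 8: C, bond orders sum to 4 (valence 4) → 0 H
  atom 9: C, bond orders sum to 3 (valence 4) → 1 H
  atom 10: C, bond orders sum to 3 (valence 4) → 1 H
  atom 11: C, bond orders sum to 3 (valence 4) → 1 H
  atom 12: C, bond orders sum to 3 (valence 4) → 1 H
  atom 13: C, bond orders sum to 3 (valence 4) → 1 H
Totals → C:12, H:9, Br:1.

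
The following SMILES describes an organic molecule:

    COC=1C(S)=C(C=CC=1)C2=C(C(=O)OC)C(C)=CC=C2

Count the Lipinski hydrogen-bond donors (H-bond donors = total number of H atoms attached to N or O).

Donors: find every N or O and count the H atoms it carries.
  atom 2 (O): bond orders sum to 2 → 0 H
  atom 13 (O): bond orders sum to 2 → 0 H
  atom 14 (O): bond orders sum to 2 → 0 H
Lipinski HBD = 0.

0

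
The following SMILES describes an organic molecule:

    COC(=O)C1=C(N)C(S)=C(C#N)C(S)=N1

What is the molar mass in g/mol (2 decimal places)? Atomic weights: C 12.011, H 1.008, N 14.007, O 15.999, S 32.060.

241.28 g/mol

First, the molecular formula is C8H7N3O2S2 (counting implicit H from valence).
  C: 8 × 12.011 = 96.088
  H: 7 × 1.008 = 7.056
  N: 3 × 14.007 = 42.021
  O: 2 × 15.999 = 31.998
  S: 2 × 32.060 = 64.120
Sum: 8×12.011 + 7×1.008 + 3×14.007 + 2×15.999 + 2×32.060 = 241.283 → 241.28 g/mol.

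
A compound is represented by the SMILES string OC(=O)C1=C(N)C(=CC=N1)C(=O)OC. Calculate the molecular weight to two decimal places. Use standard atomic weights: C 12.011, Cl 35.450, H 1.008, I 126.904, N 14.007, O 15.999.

196.16 g/mol

First, the molecular formula is C8H8N2O4 (counting implicit H from valence).
  C: 8 × 12.011 = 96.088
  H: 8 × 1.008 = 8.064
  N: 2 × 14.007 = 28.014
  O: 4 × 15.999 = 63.996
Sum: 8×12.011 + 8×1.008 + 2×14.007 + 4×15.999 = 196.162 → 196.16 g/mol.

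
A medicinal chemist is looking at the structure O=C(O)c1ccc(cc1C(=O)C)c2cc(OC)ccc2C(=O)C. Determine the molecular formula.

Walk through each heavy atom and fill implicit hydrogens from standard valence (C 4, N 3, O 2, S 2, halogen 1); for lowercase aromatic atoms, an aromatic c carries 1 H when it has two neighbours and 0 H with three, and aromatic n carries 0 H:
  atom 1: O, bond orders sum to 2 (valence 2) → 0 H
  atom 2: C, bond orders sum to 4 (valence 4) → 0 H
  atom 3: O, bond orders sum to 1 (valence 2) → 1 H
  atom 4: aromatic c, 3 neighbours → 0 H
  atom 5: aromatic c, 2 neighbours → 1 H
  atom 6: aromatic c, 2 neighbours → 1 H
  atom 7: aromatic c, 3 neighbours → 0 H
  atom 8: aromatic c, 2 neighbours → 1 H
  atom 9: aromatic c, 3 neighbours → 0 H
  atom 10: C, bond orders sum to 4 (valence 4) → 0 H
  atom 11: O, bond orders sum to 2 (valence 2) → 0 H
  atom 12: C, bond orders sum to 1 (valence 4) → 3 H
  atom 13: aromatic c, 3 neighbours → 0 H
  atom 14: aromatic c, 2 neighbours → 1 H
  atom 15: aromatic c, 3 neighbours → 0 H
  atom 16: O, bond orders sum to 2 (valence 2) → 0 H
  atom 17: C, bond orders sum to 1 (valence 4) → 3 H
  atom 18: aromatic c, 2 neighbours → 1 H
  atom 19: aromatic c, 2 neighbours → 1 H
  atom 20: aromatic c, 3 neighbours → 0 H
  atom 21: C, bond orders sum to 4 (valence 4) → 0 H
  atom 22: O, bond orders sum to 2 (valence 2) → 0 H
  atom 23: C, bond orders sum to 1 (valence 4) → 3 H
Totals → C:18, H:16, O:5.
In Hill order: C18H16O5.

C18H16O5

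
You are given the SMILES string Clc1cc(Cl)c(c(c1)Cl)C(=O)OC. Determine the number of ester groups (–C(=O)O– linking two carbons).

The ester motif appears at heavy-atom position 10 in the SMILES.
Ester count: 1.

1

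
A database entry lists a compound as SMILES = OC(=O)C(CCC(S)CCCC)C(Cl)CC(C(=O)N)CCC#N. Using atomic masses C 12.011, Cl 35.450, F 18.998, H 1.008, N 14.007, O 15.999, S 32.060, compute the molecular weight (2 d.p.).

First, the molecular formula is C16H27ClN2O3S (counting implicit H from valence).
  C: 16 × 12.011 = 192.176
  Cl: 1 × 35.450 = 35.450
  H: 27 × 1.008 = 27.216
  N: 2 × 14.007 = 28.014
  O: 3 × 15.999 = 47.997
  S: 1 × 32.060 = 32.060
Sum: 16×12.011 + 1×35.450 + 27×1.008 + 2×14.007 + 3×15.999 + 1×32.060 = 362.913 → 362.91 g/mol.

362.91 g/mol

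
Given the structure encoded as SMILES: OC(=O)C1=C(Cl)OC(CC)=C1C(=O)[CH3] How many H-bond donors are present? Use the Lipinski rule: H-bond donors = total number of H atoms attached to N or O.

Donors: find every N or O and count the H atoms it carries.
  atom 1 (O): bond orders sum to 1 → 1 H
  atom 3 (O): bond orders sum to 2 → 0 H
  atom 7 (O): bond orders sum to 2 → 0 H
  atom 13 (O): bond orders sum to 2 → 0 H
Lipinski HBD = 1.

1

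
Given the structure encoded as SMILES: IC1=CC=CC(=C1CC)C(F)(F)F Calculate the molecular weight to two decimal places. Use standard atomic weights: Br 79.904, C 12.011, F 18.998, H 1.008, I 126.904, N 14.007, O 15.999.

300.06 g/mol

First, the molecular formula is C9H8F3I (counting implicit H from valence).
  C: 9 × 12.011 = 108.099
  F: 3 × 18.998 = 56.994
  H: 8 × 1.008 = 8.064
  I: 1 × 126.904 = 126.904
Sum: 9×12.011 + 3×18.998 + 8×1.008 + 1×126.904 = 300.061 → 300.06 g/mol.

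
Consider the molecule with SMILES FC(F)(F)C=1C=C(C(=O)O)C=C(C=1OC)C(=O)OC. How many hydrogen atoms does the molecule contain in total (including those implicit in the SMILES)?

9

Walk through each heavy atom and fill implicit hydrogens from standard valence (C 4, N 3, O 2, S 2, halogen 1):
  atom 1: F (halogen, monovalent) → 0 H
  atom 2: C, bond orders sum to 4 (valence 4) → 0 H
  atom 3: F (halogen, monovalent) → 0 H
  atom 4: F (halogen, monovalent) → 0 H
  atom 5: C, bond orders sum to 4 (valence 4) → 0 H
  atom 6: C, bond orders sum to 3 (valence 4) → 1 H
  atom 7: C, bond orders sum to 4 (valence 4) → 0 H
  atom 8: C, bond orders sum to 4 (valence 4) → 0 H
  atom 9: O, bond orders sum to 2 (valence 2) → 0 H
  atom 10: O, bond orders sum to 1 (valence 2) → 1 H
  atom 11: C, bond orders sum to 3 (valence 4) → 1 H
  atom 12: C, bond orders sum to 4 (valence 4) → 0 H
  atom 13: C, bond orders sum to 4 (valence 4) → 0 H
  atom 14: O, bond orders sum to 2 (valence 2) → 0 H
  atom 15: C, bond orders sum to 1 (valence 4) → 3 H
  atom 16: C, bond orders sum to 4 (valence 4) → 0 H
  atom 17: O, bond orders sum to 2 (valence 2) → 0 H
  atom 18: O, bond orders sum to 2 (valence 2) → 0 H
  atom 19: C, bond orders sum to 1 (valence 4) → 3 H
Total hydrogens: 9.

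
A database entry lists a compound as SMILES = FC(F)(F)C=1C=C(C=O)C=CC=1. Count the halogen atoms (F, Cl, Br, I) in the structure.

3

Halogen atoms appear at heavy-atom positions 1, 3, 4 (3×F).
Other groups present: 1 aldehyde.
Halogen count: 3.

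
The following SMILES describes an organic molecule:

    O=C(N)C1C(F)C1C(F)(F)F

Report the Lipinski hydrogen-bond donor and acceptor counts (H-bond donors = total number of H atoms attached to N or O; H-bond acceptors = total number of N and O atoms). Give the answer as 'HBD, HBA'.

2, 2

Donors: find every N or O and count the H atoms it carries.
  atom 1 (O): bond orders sum to 2 → 0 H
  atom 3 (N): bond orders sum to 1 → 2 H
Lipinski HBD = 2.
Acceptors: N atoms = 1, O atoms = 1 → HBA = 2.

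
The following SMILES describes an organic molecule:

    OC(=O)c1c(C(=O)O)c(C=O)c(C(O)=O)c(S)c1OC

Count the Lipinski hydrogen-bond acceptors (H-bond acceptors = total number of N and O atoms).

8

N atoms: 0; O atoms: 8.
Lipinski HBA = 0 + 8 = 8.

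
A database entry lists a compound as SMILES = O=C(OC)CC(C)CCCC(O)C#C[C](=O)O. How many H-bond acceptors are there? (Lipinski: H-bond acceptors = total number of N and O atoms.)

N atoms: 0; O atoms: 5.
Lipinski HBA = 0 + 5 = 5.

5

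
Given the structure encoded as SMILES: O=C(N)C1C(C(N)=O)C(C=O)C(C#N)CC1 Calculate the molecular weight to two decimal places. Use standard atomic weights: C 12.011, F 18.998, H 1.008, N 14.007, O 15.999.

223.23 g/mol

First, the molecular formula is C10H13N3O3 (counting implicit H from valence).
  C: 10 × 12.011 = 120.110
  H: 13 × 1.008 = 13.104
  N: 3 × 14.007 = 42.021
  O: 3 × 15.999 = 47.997
Sum: 10×12.011 + 13×1.008 + 3×14.007 + 3×15.999 = 223.232 → 223.23 g/mol.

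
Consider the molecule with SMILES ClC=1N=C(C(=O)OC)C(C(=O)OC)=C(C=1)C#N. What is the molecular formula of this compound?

Walk through each heavy atom and fill implicit hydrogens from standard valence (C 4, N 3, O 2, S 2, halogen 1):
  atom 1: Cl (halogen, monovalent) → 0 H
  atom 2: C, bond orders sum to 4 (valence 4) → 0 H
  atom 3: N, bond orders sum to 3 (valence 3) → 0 H
  atom 4: C, bond orders sum to 4 (valence 4) → 0 H
  atom 5: C, bond orders sum to 4 (valence 4) → 0 H
  atom 6: O, bond orders sum to 2 (valence 2) → 0 H
  atom 7: O, bond orders sum to 2 (valence 2) → 0 H
  atom 8: C, bond orders sum to 1 (valence 4) → 3 H
  atom 9: C, bond orders sum to 4 (valence 4) → 0 H
  atom 10: C, bond orders sum to 4 (valence 4) → 0 H
  atom 11: O, bond orders sum to 2 (valence 2) → 0 H
  atom 12: O, bond orders sum to 2 (valence 2) → 0 H
  atom 13: C, bond orders sum to 1 (valence 4) → 3 H
  atom 14: C, bond orders sum to 4 (valence 4) → 0 H
  atom 15: C, bond orders sum to 3 (valence 4) → 1 H
  atom 16: C, bond orders sum to 4 (valence 4) → 0 H
  atom 17: N, bond orders sum to 3 (valence 3) → 0 H
Totals → C:10, H:7, Cl:1, N:2, O:4.
In Hill order: C10H7ClN2O4.

C10H7ClN2O4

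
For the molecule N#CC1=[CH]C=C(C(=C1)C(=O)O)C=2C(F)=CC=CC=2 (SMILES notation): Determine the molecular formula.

Walk through each heavy atom and fill implicit hydrogens from standard valence (C 4, N 3, O 2, S 2, halogen 1):
  atom 1: N, bond orders sum to 3 (valence 3) → 0 H
  atom 2: C, bond orders sum to 4 (valence 4) → 0 H
  atom 3: C, bond orders sum to 4 (valence 4) → 0 H
  atom 4: C with explicit H count 1
  atom 5: C, bond orders sum to 3 (valence 4) → 1 H
  atom 6: C, bond orders sum to 4 (valence 4) → 0 H
  atom 7: C, bond orders sum to 4 (valence 4) → 0 H
  atom 8: C, bond orders sum to 3 (valence 4) → 1 H
  atom 9: C, bond orders sum to 4 (valence 4) → 0 H
  atom 10: O, bond orders sum to 2 (valence 2) → 0 H
  atom 11: O, bond orders sum to 1 (valence 2) → 1 H
  atom 12: C, bond orders sum to 4 (valence 4) → 0 H
  atom 13: C, bond orders sum to 4 (valence 4) → 0 H
  atom 14: F (halogen, monovalent) → 0 H
  atom 15: C, bond orders sum to 3 (valence 4) → 1 H
  atom 16: C, bond orders sum to 3 (valence 4) → 1 H
  atom 17: C, bond orders sum to 3 (valence 4) → 1 H
  atom 18: C, bond orders sum to 3 (valence 4) → 1 H
Totals → C:14, H:8, F:1, N:1, O:2.
In Hill order: C14H8FNO2.

C14H8FNO2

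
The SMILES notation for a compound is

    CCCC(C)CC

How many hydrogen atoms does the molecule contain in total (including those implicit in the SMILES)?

Walk through each heavy atom and fill implicit hydrogens from standard valence (C 4, N 3, O 2, S 2, halogen 1):
  atom 1: C, bond orders sum to 1 (valence 4) → 3 H
  atom 2: C, bond orders sum to 2 (valence 4) → 2 H
  atom 3: C, bond orders sum to 2 (valence 4) → 2 H
  atom 4: C, bond orders sum to 3 (valence 4) → 1 H
  atom 5: C, bond orders sum to 1 (valence 4) → 3 H
  atom 6: C, bond orders sum to 2 (valence 4) → 2 H
  atom 7: C, bond orders sum to 1 (valence 4) → 3 H
Total hydrogens: 16.

16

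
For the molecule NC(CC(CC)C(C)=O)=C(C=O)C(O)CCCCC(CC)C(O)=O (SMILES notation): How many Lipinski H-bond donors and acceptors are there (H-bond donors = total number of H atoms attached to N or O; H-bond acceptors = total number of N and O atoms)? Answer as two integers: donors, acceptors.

Donors: find every N or O and count the H atoms it carries.
  atom 1 (N): bond orders sum to 1 → 2 H
  atom 9 (O): bond orders sum to 2 → 0 H
  atom 12 (O): bond orders sum to 2 → 0 H
  atom 14 (O): bond orders sum to 1 → 1 H
  atom 23 (O): bond orders sum to 1 → 1 H
  atom 24 (O): bond orders sum to 2 → 0 H
Lipinski HBD = 4.
Acceptors: N atoms = 1, O atoms = 5 → HBA = 6.

4, 6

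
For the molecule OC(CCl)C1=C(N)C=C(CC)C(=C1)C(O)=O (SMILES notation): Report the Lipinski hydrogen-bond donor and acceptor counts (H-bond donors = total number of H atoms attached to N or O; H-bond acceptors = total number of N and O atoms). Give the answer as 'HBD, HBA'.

4, 4

Donors: find every N or O and count the H atoms it carries.
  atom 1 (O): bond orders sum to 1 → 1 H
  atom 7 (N): bond orders sum to 1 → 2 H
  atom 15 (O): bond orders sum to 1 → 1 H
  atom 16 (O): bond orders sum to 2 → 0 H
Lipinski HBD = 4.
Acceptors: N atoms = 1, O atoms = 3 → HBA = 4.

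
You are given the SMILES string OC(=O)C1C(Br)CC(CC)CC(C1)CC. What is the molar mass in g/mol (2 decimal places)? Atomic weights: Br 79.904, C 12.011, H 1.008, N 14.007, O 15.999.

First, the molecular formula is C12H21BrO2 (counting implicit H from valence).
  Br: 1 × 79.904 = 79.904
  C: 12 × 12.011 = 144.132
  H: 21 × 1.008 = 21.168
  O: 2 × 15.999 = 31.998
Sum: 1×79.904 + 12×12.011 + 21×1.008 + 2×15.999 = 277.202 → 277.20 g/mol.

277.20 g/mol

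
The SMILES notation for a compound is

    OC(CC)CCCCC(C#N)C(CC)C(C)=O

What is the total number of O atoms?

2

Scan the SMILES for O atoms (remember two-letter symbols like Cl and Br are single atoms).
Oxygen count: 2.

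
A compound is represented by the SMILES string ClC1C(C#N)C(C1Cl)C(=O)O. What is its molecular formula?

Walk through each heavy atom and fill implicit hydrogens from standard valence (C 4, N 3, O 2, S 2, halogen 1):
  atom 1: Cl (halogen, monovalent) → 0 H
  atom 2: C, bond orders sum to 3 (valence 4) → 1 H
  atom 3: C, bond orders sum to 3 (valence 4) → 1 H
  atom 4: C, bond orders sum to 4 (valence 4) → 0 H
  atom 5: N, bond orders sum to 3 (valence 3) → 0 H
  atom 6: C, bond orders sum to 3 (valence 4) → 1 H
  atom 7: C, bond orders sum to 3 (valence 4) → 1 H
  atom 8: Cl (halogen, monovalent) → 0 H
  atom 9: C, bond orders sum to 4 (valence 4) → 0 H
  atom 10: O, bond orders sum to 2 (valence 2) → 0 H
  atom 11: O, bond orders sum to 1 (valence 2) → 1 H
Totals → C:6, H:5, Cl:2, N:1, O:2.
In Hill order: C6H5Cl2NO2.

C6H5Cl2NO2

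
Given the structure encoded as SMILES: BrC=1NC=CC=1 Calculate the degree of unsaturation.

Molecular formula: C4H4BrN.
DoU = (2C + 2 + N − H − X) / 2, where X is the halogen count and O/S are ignored.
    = (2·4 + 2 + 1 − 4 − 1) / 2 = 6 / 2 = 3.

3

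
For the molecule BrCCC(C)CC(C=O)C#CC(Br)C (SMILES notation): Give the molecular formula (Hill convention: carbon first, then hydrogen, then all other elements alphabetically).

Walk through each heavy atom and fill implicit hydrogens from standard valence (C 4, N 3, O 2, S 2, halogen 1):
  atom 1: Br (halogen, monovalent) → 0 H
  atom 2: C, bond orders sum to 2 (valence 4) → 2 H
  atom 3: C, bond orders sum to 2 (valence 4) → 2 H
  atom 4: C, bond orders sum to 3 (valence 4) → 1 H
  atom 5: C, bond orders sum to 1 (valence 4) → 3 H
  atom 6: C, bond orders sum to 2 (valence 4) → 2 H
  atom 7: C, bond orders sum to 3 (valence 4) → 1 H
  atom 8: C, bond orders sum to 3 (valence 4) → 1 H
  atom 9: O, bond orders sum to 2 (valence 2) → 0 H
  atom 10: C, bond orders sum to 4 (valence 4) → 0 H
  atom 11: C, bond orders sum to 4 (valence 4) → 0 H
  atom 12: C, bond orders sum to 3 (valence 4) → 1 H
  atom 13: Br (halogen, monovalent) → 0 H
  atom 14: C, bond orders sum to 1 (valence 4) → 3 H
Totals → C:11, H:16, Br:2, O:1.

C11H16Br2O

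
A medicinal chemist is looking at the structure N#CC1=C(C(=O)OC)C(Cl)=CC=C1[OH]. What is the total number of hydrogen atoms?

6

Walk through each heavy atom and fill implicit hydrogens from standard valence (C 4, N 3, O 2, S 2, halogen 1):
  atom 1: N, bond orders sum to 3 (valence 3) → 0 H
  atom 2: C, bond orders sum to 4 (valence 4) → 0 H
  atom 3: C, bond orders sum to 4 (valence 4) → 0 H
  atom 4: C, bond orders sum to 4 (valence 4) → 0 H
  atom 5: C, bond orders sum to 4 (valence 4) → 0 H
  atom 6: O, bond orders sum to 2 (valence 2) → 0 H
  atom 7: O, bond orders sum to 2 (valence 2) → 0 H
  atom 8: C, bond orders sum to 1 (valence 4) → 3 H
  atom 9: C, bond orders sum to 4 (valence 4) → 0 H
  atom 10: Cl (halogen, monovalent) → 0 H
  atom 11: C, bond orders sum to 3 (valence 4) → 1 H
  atom 12: C, bond orders sum to 3 (valence 4) → 1 H
  atom 13: C, bond orders sum to 4 (valence 4) → 0 H
  atom 14: O with explicit H count 1
Total hydrogens: 6.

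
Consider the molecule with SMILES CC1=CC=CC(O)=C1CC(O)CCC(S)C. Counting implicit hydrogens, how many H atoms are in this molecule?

Walk through each heavy atom and fill implicit hydrogens from standard valence (C 4, N 3, O 2, S 2, halogen 1):
  atom 1: C, bond orders sum to 1 (valence 4) → 3 H
  atom 2: C, bond orders sum to 4 (valence 4) → 0 H
  atom 3: C, bond orders sum to 3 (valence 4) → 1 H
  atom 4: C, bond orders sum to 3 (valence 4) → 1 H
  atom 5: C, bond orders sum to 3 (valence 4) → 1 H
  atom 6: C, bond orders sum to 4 (valence 4) → 0 H
  atom 7: O, bond orders sum to 1 (valence 2) → 1 H
  atom 8: C, bond orders sum to 4 (valence 4) → 0 H
  atom 9: C, bond orders sum to 2 (valence 4) → 2 H
  atom 10: C, bond orders sum to 3 (valence 4) → 1 H
  atom 11: O, bond orders sum to 1 (valence 2) → 1 H
  atom 12: C, bond orders sum to 2 (valence 4) → 2 H
  atom 13: C, bond orders sum to 2 (valence 4) → 2 H
  atom 14: C, bond orders sum to 3 (valence 4) → 1 H
  atom 15: S, bond orders sum to 1 (valence 2) → 1 H
  atom 16: C, bond orders sum to 1 (valence 4) → 3 H
Total hydrogens: 20.

20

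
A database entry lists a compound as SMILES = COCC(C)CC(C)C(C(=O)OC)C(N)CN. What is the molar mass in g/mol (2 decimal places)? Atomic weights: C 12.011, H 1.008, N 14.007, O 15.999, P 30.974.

First, the molecular formula is C12H26N2O3 (counting implicit H from valence).
  C: 12 × 12.011 = 144.132
  H: 26 × 1.008 = 26.208
  N: 2 × 14.007 = 28.014
  O: 3 × 15.999 = 47.997
Sum: 12×12.011 + 26×1.008 + 2×14.007 + 3×15.999 = 246.351 → 246.35 g/mol.

246.35 g/mol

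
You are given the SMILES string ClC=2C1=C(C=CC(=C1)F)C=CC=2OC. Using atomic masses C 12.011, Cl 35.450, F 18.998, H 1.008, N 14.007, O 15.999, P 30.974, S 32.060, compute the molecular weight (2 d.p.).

First, the molecular formula is C11H8ClFO (counting implicit H from valence).
  C: 11 × 12.011 = 132.121
  Cl: 1 × 35.450 = 35.450
  F: 1 × 18.998 = 18.998
  H: 8 × 1.008 = 8.064
  O: 1 × 15.999 = 15.999
Sum: 11×12.011 + 1×35.450 + 1×18.998 + 8×1.008 + 1×15.999 = 210.632 → 210.63 g/mol.

210.63 g/mol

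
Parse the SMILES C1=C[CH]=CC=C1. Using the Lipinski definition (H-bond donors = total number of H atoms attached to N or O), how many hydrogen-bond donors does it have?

Donors: find every N or O and count the H atoms it carries.
  (no N or O atoms present)
Lipinski HBD = 0.

0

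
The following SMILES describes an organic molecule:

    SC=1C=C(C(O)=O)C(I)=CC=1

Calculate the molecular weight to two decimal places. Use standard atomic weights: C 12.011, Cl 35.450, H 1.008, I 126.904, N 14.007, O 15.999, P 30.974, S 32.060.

First, the molecular formula is C7H5IO2S (counting implicit H from valence).
  C: 7 × 12.011 = 84.077
  H: 5 × 1.008 = 5.040
  I: 1 × 126.904 = 126.904
  O: 2 × 15.999 = 31.998
  S: 1 × 32.060 = 32.060
Sum: 7×12.011 + 5×1.008 + 1×126.904 + 2×15.999 + 1×32.060 = 280.079 → 280.08 g/mol.

280.08 g/mol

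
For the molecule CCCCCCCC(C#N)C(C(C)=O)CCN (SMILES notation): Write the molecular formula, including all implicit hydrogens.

C14H26N2O

Walk through each heavy atom and fill implicit hydrogens from standard valence (C 4, N 3, O 2, S 2, halogen 1):
  atom 1: C, bond orders sum to 1 (valence 4) → 3 H
  atom 2: C, bond orders sum to 2 (valence 4) → 2 H
  atom 3: C, bond orders sum to 2 (valence 4) → 2 H
  atom 4: C, bond orders sum to 2 (valence 4) → 2 H
  atom 5: C, bond orders sum to 2 (valence 4) → 2 H
  atom 6: C, bond orders sum to 2 (valence 4) → 2 H
  atom 7: C, bond orders sum to 2 (valence 4) → 2 H
  atom 8: C, bond orders sum to 3 (valence 4) → 1 H
  atom 9: C, bond orders sum to 4 (valence 4) → 0 H
  atom 10: N, bond orders sum to 3 (valence 3) → 0 H
  atom 11: C, bond orders sum to 3 (valence 4) → 1 H
  atom 12: C, bond orders sum to 4 (valence 4) → 0 H
  atom 13: C, bond orders sum to 1 (valence 4) → 3 H
  atom 14: O, bond orders sum to 2 (valence 2) → 0 H
  atom 15: C, bond orders sum to 2 (valence 4) → 2 H
  atom 16: C, bond orders sum to 2 (valence 4) → 2 H
  atom 17: N, bond orders sum to 1 (valence 3) → 2 H
Totals → C:14, H:26, N:2, O:1.
In Hill order: C14H26N2O.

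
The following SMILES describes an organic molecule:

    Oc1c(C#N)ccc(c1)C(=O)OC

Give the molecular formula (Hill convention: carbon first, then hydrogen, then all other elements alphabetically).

C9H7NO3

Walk through each heavy atom and fill implicit hydrogens from standard valence (C 4, N 3, O 2, S 2, halogen 1); for lowercase aromatic atoms, an aromatic c carries 1 H when it has two neighbours and 0 H with three, and aromatic n carries 0 H:
  atom 1: O, bond orders sum to 1 (valence 2) → 1 H
  atom 2: aromatic c, 3 neighbours → 0 H
  atom 3: aromatic c, 3 neighbours → 0 H
  atom 4: C, bond orders sum to 4 (valence 4) → 0 H
  atom 5: N, bond orders sum to 3 (valence 3) → 0 H
  atom 6: aromatic c, 2 neighbours → 1 H
  atom 7: aromatic c, 2 neighbours → 1 H
  atom 8: aromatic c, 3 neighbours → 0 H
  atom 9: aromatic c, 2 neighbours → 1 H
  atom 10: C, bond orders sum to 4 (valence 4) → 0 H
  atom 11: O, bond orders sum to 2 (valence 2) → 0 H
  atom 12: O, bond orders sum to 2 (valence 2) → 0 H
  atom 13: C, bond orders sum to 1 (valence 4) → 3 H
Totals → C:9, H:7, N:1, O:3.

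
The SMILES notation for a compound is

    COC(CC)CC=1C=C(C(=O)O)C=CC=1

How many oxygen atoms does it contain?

Scan the SMILES for O atoms (remember two-letter symbols like Cl and Br are single atoms).
Oxygen count: 3.

3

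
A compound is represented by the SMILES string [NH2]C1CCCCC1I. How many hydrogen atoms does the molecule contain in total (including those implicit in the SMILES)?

12

Walk through each heavy atom and fill implicit hydrogens from standard valence (C 4, N 3, O 2, S 2, halogen 1):
  atom 1: N with explicit H count 2
  atom 2: C, bond orders sum to 3 (valence 4) → 1 H
  atom 3: C, bond orders sum to 2 (valence 4) → 2 H
  atom 4: C, bond orders sum to 2 (valence 4) → 2 H
  atom 5: C, bond orders sum to 2 (valence 4) → 2 H
  atom 6: C, bond orders sum to 2 (valence 4) → 2 H
  atom 7: C, bond orders sum to 3 (valence 4) → 1 H
  atom 8: I (halogen, monovalent) → 0 H
Total hydrogens: 12.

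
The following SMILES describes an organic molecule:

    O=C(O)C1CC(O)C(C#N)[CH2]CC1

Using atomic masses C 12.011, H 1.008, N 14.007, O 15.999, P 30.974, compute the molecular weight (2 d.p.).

183.21 g/mol

First, the molecular formula is C9H13NO3 (counting implicit H from valence).
  C: 9 × 12.011 = 108.099
  H: 13 × 1.008 = 13.104
  N: 1 × 14.007 = 14.007
  O: 3 × 15.999 = 47.997
Sum: 9×12.011 + 13×1.008 + 1×14.007 + 3×15.999 = 183.207 → 183.21 g/mol.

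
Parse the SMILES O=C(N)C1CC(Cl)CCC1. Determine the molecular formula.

C7H12ClNO

Walk through each heavy atom and fill implicit hydrogens from standard valence (C 4, N 3, O 2, S 2, halogen 1):
  atom 1: O, bond orders sum to 2 (valence 2) → 0 H
  atom 2: C, bond orders sum to 4 (valence 4) → 0 H
  atom 3: N, bond orders sum to 1 (valence 3) → 2 H
  atom 4: C, bond orders sum to 3 (valence 4) → 1 H
  atom 5: C, bond orders sum to 2 (valence 4) → 2 H
  atom 6: C, bond orders sum to 3 (valence 4) → 1 H
  atom 7: Cl (halogen, monovalent) → 0 H
  atom 8: C, bond orders sum to 2 (valence 4) → 2 H
  atom 9: C, bond orders sum to 2 (valence 4) → 2 H
  atom 10: C, bond orders sum to 2 (valence 4) → 2 H
Totals → C:7, H:12, Cl:1, N:1, O:1.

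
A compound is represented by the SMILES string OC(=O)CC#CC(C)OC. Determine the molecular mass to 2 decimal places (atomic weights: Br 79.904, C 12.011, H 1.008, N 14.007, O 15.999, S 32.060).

142.15 g/mol

First, the molecular formula is C7H10O3 (counting implicit H from valence).
  C: 7 × 12.011 = 84.077
  H: 10 × 1.008 = 10.080
  O: 3 × 15.999 = 47.997
Sum: 7×12.011 + 10×1.008 + 3×15.999 = 142.154 → 142.15 g/mol.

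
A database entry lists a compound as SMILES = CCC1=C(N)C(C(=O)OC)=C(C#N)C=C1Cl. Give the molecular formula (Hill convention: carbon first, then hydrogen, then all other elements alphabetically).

Walk through each heavy atom and fill implicit hydrogens from standard valence (C 4, N 3, O 2, S 2, halogen 1):
  atom 1: C, bond orders sum to 1 (valence 4) → 3 H
  atom 2: C, bond orders sum to 2 (valence 4) → 2 H
  atom 3: C, bond orders sum to 4 (valence 4) → 0 H
  atom 4: C, bond orders sum to 4 (valence 4) → 0 H
  atom 5: N, bond orders sum to 1 (valence 3) → 2 H
  atom 6: C, bond orders sum to 4 (valence 4) → 0 H
  atom 7: C, bond orders sum to 4 (valence 4) → 0 H
  atom 8: O, bond orders sum to 2 (valence 2) → 0 H
  atom 9: O, bond orders sum to 2 (valence 2) → 0 H
  atom 10: C, bond orders sum to 1 (valence 4) → 3 H
  atom 11: C, bond orders sum to 4 (valence 4) → 0 H
  atom 12: C, bond orders sum to 4 (valence 4) → 0 H
  atom 13: N, bond orders sum to 3 (valence 3) → 0 H
  atom 14: C, bond orders sum to 3 (valence 4) → 1 H
  atom 15: C, bond orders sum to 4 (valence 4) → 0 H
  atom 16: Cl (halogen, monovalent) → 0 H
Totals → C:11, H:11, Cl:1, N:2, O:2.

C11H11ClN2O2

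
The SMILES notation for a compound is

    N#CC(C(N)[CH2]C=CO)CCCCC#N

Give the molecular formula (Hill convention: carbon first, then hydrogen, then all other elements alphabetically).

Walk through each heavy atom and fill implicit hydrogens from standard valence (C 4, N 3, O 2, S 2, halogen 1):
  atom 1: N, bond orders sum to 3 (valence 3) → 0 H
  atom 2: C, bond orders sum to 4 (valence 4) → 0 H
  atom 3: C, bond orders sum to 3 (valence 4) → 1 H
  atom 4: C, bond orders sum to 3 (valence 4) → 1 H
  atom 5: N, bond orders sum to 1 (valence 3) → 2 H
  atom 6: C with explicit H count 2
  atom 7: C, bond orders sum to 3 (valence 4) → 1 H
  atom 8: C, bond orders sum to 3 (valence 4) → 1 H
  atom 9: O, bond orders sum to 1 (valence 2) → 1 H
  atom 10: C, bond orders sum to 2 (valence 4) → 2 H
  atom 11: C, bond orders sum to 2 (valence 4) → 2 H
  atom 12: C, bond orders sum to 2 (valence 4) → 2 H
  atom 13: C, bond orders sum to 2 (valence 4) → 2 H
  atom 14: C, bond orders sum to 4 (valence 4) → 0 H
  atom 15: N, bond orders sum to 3 (valence 3) → 0 H
Totals → C:11, H:17, N:3, O:1.

C11H17N3O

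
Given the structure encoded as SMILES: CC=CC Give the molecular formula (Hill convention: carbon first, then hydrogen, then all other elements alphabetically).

C4H8

Walk through each heavy atom and fill implicit hydrogens from standard valence (C 4, N 3, O 2, S 2, halogen 1):
  atom 1: C, bond orders sum to 1 (valence 4) → 3 H
  atom 2: C, bond orders sum to 3 (valence 4) → 1 H
  atom 3: C, bond orders sum to 3 (valence 4) → 1 H
  atom 4: C, bond orders sum to 1 (valence 4) → 3 H
Totals → C:4, H:8.
In Hill order: C4H8.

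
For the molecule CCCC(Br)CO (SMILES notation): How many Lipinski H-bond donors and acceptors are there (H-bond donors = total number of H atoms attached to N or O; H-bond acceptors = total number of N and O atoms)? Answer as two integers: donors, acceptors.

1, 1

Donors: find every N or O and count the H atoms it carries.
  atom 7 (O): bond orders sum to 1 → 1 H
Lipinski HBD = 1.
Acceptors: N atoms = 0, O atoms = 1 → HBA = 1.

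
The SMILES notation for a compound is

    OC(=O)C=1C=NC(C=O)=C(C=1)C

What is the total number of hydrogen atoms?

7

Walk through each heavy atom and fill implicit hydrogens from standard valence (C 4, N 3, O 2, S 2, halogen 1):
  atom 1: O, bond orders sum to 1 (valence 2) → 1 H
  atom 2: C, bond orders sum to 4 (valence 4) → 0 H
  atom 3: O, bond orders sum to 2 (valence 2) → 0 H
  atom 4: C, bond orders sum to 4 (valence 4) → 0 H
  atom 5: C, bond orders sum to 3 (valence 4) → 1 H
  atom 6: N, bond orders sum to 3 (valence 3) → 0 H
  atom 7: C, bond orders sum to 4 (valence 4) → 0 H
  atom 8: C, bond orders sum to 3 (valence 4) → 1 H
  atom 9: O, bond orders sum to 2 (valence 2) → 0 H
  atom 10: C, bond orders sum to 4 (valence 4) → 0 H
  atom 11: C, bond orders sum to 3 (valence 4) → 1 H
  atom 12: C, bond orders sum to 1 (valence 4) → 3 H
Total hydrogens: 7.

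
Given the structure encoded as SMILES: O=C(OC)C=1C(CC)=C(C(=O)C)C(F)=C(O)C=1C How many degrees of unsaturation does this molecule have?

6

Molecular formula: C13H15FO4.
DoU = (2C + 2 + N − H − X) / 2, where X is the halogen count and O/S are ignored.
    = (2·13 + 2 + 0 − 15 − 1) / 2 = 12 / 2 = 6.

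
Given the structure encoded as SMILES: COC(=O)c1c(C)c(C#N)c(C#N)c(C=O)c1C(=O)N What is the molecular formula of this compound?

C13H9N3O4

Walk through each heavy atom and fill implicit hydrogens from standard valence (C 4, N 3, O 2, S 2, halogen 1); for lowercase aromatic atoms, an aromatic c carries 1 H when it has two neighbours and 0 H with three, and aromatic n carries 0 H:
  atom 1: C, bond orders sum to 1 (valence 4) → 3 H
  atom 2: O, bond orders sum to 2 (valence 2) → 0 H
  atom 3: C, bond orders sum to 4 (valence 4) → 0 H
  atom 4: O, bond orders sum to 2 (valence 2) → 0 H
  atom 5: aromatic c, 3 neighbours → 0 H
  atom 6: aromatic c, 3 neighbours → 0 H
  atom 7: C, bond orders sum to 1 (valence 4) → 3 H
  atom 8: aromatic c, 3 neighbours → 0 H
  atom 9: C, bond orders sum to 4 (valence 4) → 0 H
  atom 10: N, bond orders sum to 3 (valence 3) → 0 H
  atom 11: aromatic c, 3 neighbours → 0 H
  atom 12: C, bond orders sum to 4 (valence 4) → 0 H
  atom 13: N, bond orders sum to 3 (valence 3) → 0 H
  atom 14: aromatic c, 3 neighbours → 0 H
  atom 15: C, bond orders sum to 3 (valence 4) → 1 H
  atom 16: O, bond orders sum to 2 (valence 2) → 0 H
  atom 17: aromatic c, 3 neighbours → 0 H
  atom 18: C, bond orders sum to 4 (valence 4) → 0 H
  atom 19: O, bond orders sum to 2 (valence 2) → 0 H
  atom 20: N, bond orders sum to 1 (valence 3) → 2 H
Totals → C:13, H:9, N:3, O:4.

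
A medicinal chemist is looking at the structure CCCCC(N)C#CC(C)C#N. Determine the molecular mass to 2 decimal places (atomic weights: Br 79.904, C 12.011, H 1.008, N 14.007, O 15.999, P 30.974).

164.25 g/mol

First, the molecular formula is C10H16N2 (counting implicit H from valence).
  C: 10 × 12.011 = 120.110
  H: 16 × 1.008 = 16.128
  N: 2 × 14.007 = 28.014
Sum: 10×12.011 + 16×1.008 + 2×14.007 = 164.252 → 164.25 g/mol.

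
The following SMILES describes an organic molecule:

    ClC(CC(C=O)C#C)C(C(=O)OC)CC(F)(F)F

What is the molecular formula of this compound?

Walk through each heavy atom and fill implicit hydrogens from standard valence (C 4, N 3, O 2, S 2, halogen 1):
  atom 1: Cl (halogen, monovalent) → 0 H
  atom 2: C, bond orders sum to 3 (valence 4) → 1 H
  atom 3: C, bond orders sum to 2 (valence 4) → 2 H
  atom 4: C, bond orders sum to 3 (valence 4) → 1 H
  atom 5: C, bond orders sum to 3 (valence 4) → 1 H
  atom 6: O, bond orders sum to 2 (valence 2) → 0 H
  atom 7: C, bond orders sum to 4 (valence 4) → 0 H
  atom 8: C, bond orders sum to 3 (valence 4) → 1 H
  atom 9: C, bond orders sum to 3 (valence 4) → 1 H
  atom 10: C, bond orders sum to 4 (valence 4) → 0 H
  atom 11: O, bond orders sum to 2 (valence 2) → 0 H
  atom 12: O, bond orders sum to 2 (valence 2) → 0 H
  atom 13: C, bond orders sum to 1 (valence 4) → 3 H
  atom 14: C, bond orders sum to 2 (valence 4) → 2 H
  atom 15: C, bond orders sum to 4 (valence 4) → 0 H
  atom 16: F (halogen, monovalent) → 0 H
  atom 17: F (halogen, monovalent) → 0 H
  atom 18: F (halogen, monovalent) → 0 H
Totals → C:11, H:12, Cl:1, F:3, O:3.
In Hill order: C11H12ClF3O3.

C11H12ClF3O3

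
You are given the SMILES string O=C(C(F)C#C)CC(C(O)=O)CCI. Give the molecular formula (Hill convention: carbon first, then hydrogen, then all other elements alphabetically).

Walk through each heavy atom and fill implicit hydrogens from standard valence (C 4, N 3, O 2, S 2, halogen 1):
  atom 1: O, bond orders sum to 2 (valence 2) → 0 H
  atom 2: C, bond orders sum to 4 (valence 4) → 0 H
  atom 3: C, bond orders sum to 3 (valence 4) → 1 H
  atom 4: F (halogen, monovalent) → 0 H
  atom 5: C, bond orders sum to 4 (valence 4) → 0 H
  atom 6: C, bond orders sum to 3 (valence 4) → 1 H
  atom 7: C, bond orders sum to 2 (valence 4) → 2 H
  atom 8: C, bond orders sum to 3 (valence 4) → 1 H
  atom 9: C, bond orders sum to 4 (valence 4) → 0 H
  atom 10: O, bond orders sum to 1 (valence 2) → 1 H
  atom 11: O, bond orders sum to 2 (valence 2) → 0 H
  atom 12: C, bond orders sum to 2 (valence 4) → 2 H
  atom 13: C, bond orders sum to 2 (valence 4) → 2 H
  atom 14: I (halogen, monovalent) → 0 H
Totals → C:9, H:10, F:1, I:1, O:3.
In Hill order: C9H10FIO3.

C9H10FIO3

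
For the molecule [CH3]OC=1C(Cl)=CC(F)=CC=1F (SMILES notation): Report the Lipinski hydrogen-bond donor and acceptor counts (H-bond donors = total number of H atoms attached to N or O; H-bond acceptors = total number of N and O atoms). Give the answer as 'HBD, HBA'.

0, 1

Donors: find every N or O and count the H atoms it carries.
  atom 2 (O): bond orders sum to 2 → 0 H
Lipinski HBD = 0.
Acceptors: N atoms = 0, O atoms = 1 → HBA = 1.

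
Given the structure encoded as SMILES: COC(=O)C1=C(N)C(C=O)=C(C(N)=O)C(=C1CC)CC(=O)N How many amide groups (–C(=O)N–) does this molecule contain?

The amide motif appears at heavy-atom positions 12, 20 in the SMILES.
Other groups present: 1 aldehyde, 1 ester, 1 primary amine.
Amide count: 2.

2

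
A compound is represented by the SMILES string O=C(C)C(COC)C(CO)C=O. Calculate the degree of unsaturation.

2

Molecular formula: C8H14O4.
DoU = (2C + 2 + N − H − X) / 2, where X is the halogen count and O/S are ignored.
    = (2·8 + 2 + 0 − 14 − 0) / 2 = 4 / 2 = 2.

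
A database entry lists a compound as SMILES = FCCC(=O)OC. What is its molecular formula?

Walk through each heavy atom and fill implicit hydrogens from standard valence (C 4, N 3, O 2, S 2, halogen 1):
  atom 1: F (halogen, monovalent) → 0 H
  atom 2: C, bond orders sum to 2 (valence 4) → 2 H
  atom 3: C, bond orders sum to 2 (valence 4) → 2 H
  atom 4: C, bond orders sum to 4 (valence 4) → 0 H
  atom 5: O, bond orders sum to 2 (valence 2) → 0 H
  atom 6: O, bond orders sum to 2 (valence 2) → 0 H
  atom 7: C, bond orders sum to 1 (valence 4) → 3 H
Totals → C:4, H:7, F:1, O:2.
In Hill order: C4H7FO2.

C4H7FO2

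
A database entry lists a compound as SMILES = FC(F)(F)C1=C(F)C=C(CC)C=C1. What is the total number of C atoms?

9

Count every carbon token in the SMILES (each C, including those in ring-closure positions and inside branches).
Carbon count: 9.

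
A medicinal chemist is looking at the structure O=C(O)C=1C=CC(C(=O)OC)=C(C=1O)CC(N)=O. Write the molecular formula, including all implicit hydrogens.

Walk through each heavy atom and fill implicit hydrogens from standard valence (C 4, N 3, O 2, S 2, halogen 1):
  atom 1: O, bond orders sum to 2 (valence 2) → 0 H
  atom 2: C, bond orders sum to 4 (valence 4) → 0 H
  atom 3: O, bond orders sum to 1 (valence 2) → 1 H
  atom 4: C, bond orders sum to 4 (valence 4) → 0 H
  atom 5: C, bond orders sum to 3 (valence 4) → 1 H
  atom 6: C, bond orders sum to 3 (valence 4) → 1 H
  atom 7: C, bond orders sum to 4 (valence 4) → 0 H
  atom 8: C, bond orders sum to 4 (valence 4) → 0 H
  atom 9: O, bond orders sum to 2 (valence 2) → 0 H
  atom 10: O, bond orders sum to 2 (valence 2) → 0 H
  atom 11: C, bond orders sum to 1 (valence 4) → 3 H
  atom 12: C, bond orders sum to 4 (valence 4) → 0 H
  atom 13: C, bond orders sum to 4 (valence 4) → 0 H
  atom 14: O, bond orders sum to 1 (valence 2) → 1 H
  atom 15: C, bond orders sum to 2 (valence 4) → 2 H
  atom 16: C, bond orders sum to 4 (valence 4) → 0 H
  atom 17: N, bond orders sum to 1 (valence 3) → 2 H
  atom 18: O, bond orders sum to 2 (valence 2) → 0 H
Totals → C:11, H:11, N:1, O:6.

C11H11NO6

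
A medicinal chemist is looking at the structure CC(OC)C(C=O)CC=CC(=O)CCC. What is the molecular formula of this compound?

C12H20O3

Walk through each heavy atom and fill implicit hydrogens from standard valence (C 4, N 3, O 2, S 2, halogen 1):
  atom 1: C, bond orders sum to 1 (valence 4) → 3 H
  atom 2: C, bond orders sum to 3 (valence 4) → 1 H
  atom 3: O, bond orders sum to 2 (valence 2) → 0 H
  atom 4: C, bond orders sum to 1 (valence 4) → 3 H
  atom 5: C, bond orders sum to 3 (valence 4) → 1 H
  atom 6: C, bond orders sum to 3 (valence 4) → 1 H
  atom 7: O, bond orders sum to 2 (valence 2) → 0 H
  atom 8: C, bond orders sum to 2 (valence 4) → 2 H
  atom 9: C, bond orders sum to 3 (valence 4) → 1 H
  atom 10: C, bond orders sum to 3 (valence 4) → 1 H
  atom 11: C, bond orders sum to 4 (valence 4) → 0 H
  atom 12: O, bond orders sum to 2 (valence 2) → 0 H
  atom 13: C, bond orders sum to 2 (valence 4) → 2 H
  atom 14: C, bond orders sum to 2 (valence 4) → 2 H
  atom 15: C, bond orders sum to 1 (valence 4) → 3 H
Totals → C:12, H:20, O:3.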